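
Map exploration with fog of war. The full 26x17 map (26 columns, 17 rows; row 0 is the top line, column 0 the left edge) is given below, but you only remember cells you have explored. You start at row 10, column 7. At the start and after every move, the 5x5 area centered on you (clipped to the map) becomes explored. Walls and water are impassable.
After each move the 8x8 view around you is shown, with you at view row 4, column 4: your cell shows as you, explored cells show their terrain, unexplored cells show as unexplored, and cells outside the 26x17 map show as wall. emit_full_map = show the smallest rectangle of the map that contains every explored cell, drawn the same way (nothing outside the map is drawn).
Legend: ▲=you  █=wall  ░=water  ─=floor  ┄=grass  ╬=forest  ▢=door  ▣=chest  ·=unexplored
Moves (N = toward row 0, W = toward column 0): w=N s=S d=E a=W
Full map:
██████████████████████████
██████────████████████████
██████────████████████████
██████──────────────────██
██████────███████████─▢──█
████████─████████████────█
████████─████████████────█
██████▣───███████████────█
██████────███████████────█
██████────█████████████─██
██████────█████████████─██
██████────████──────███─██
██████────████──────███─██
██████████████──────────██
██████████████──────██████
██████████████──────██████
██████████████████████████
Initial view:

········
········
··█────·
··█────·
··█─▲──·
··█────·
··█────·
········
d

········
········
·█────█·
·█────█·
·█──▲─█·
·█────█·
·█────█·
········

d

········
········
█────██·
█────██·
█───▲██·
█────██·
█────██·
········

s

········
█────██·
█────██·
█────██·
█───▲██·
█────██·
··█████·
········

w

········
········
█────██·
█────██·
█───▲██·
█────██·
█────██·
··█████·

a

········
········
·█────██
·█────██
·█──▲─██
·█────██
·█────██
···█████

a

········
········
··█────█
··█────█
··█─▲──█
··█────█
··█────█
····████

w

········
········
··█▣───·
··█────█
··█─▲──█
··█────█
··█────█
··█────█

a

········
········
··██▣───
··██────
··██▲───
··██────
··██────
···█────

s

········
··██▣───
··██────
··██────
··██▲───
··██────
··██────
·····███

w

········
········
··██▣───
··██────
··██▲───
··██────
··██────
··██────

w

········
········
··████─·
··██▣───
··██▲───
··██────
··██────
··██────

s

········
··████─·
··██▣───
··██────
··██▲───
··██────
··██────
··██────

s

··████─·
··██▣───
··██────
··██────
··██▲───
··██────
··██────
·····███

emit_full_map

████─···
██▣───··
██────██
██────██
██▲───██
██────██
██────██
···█████

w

········
··████─·
··██▣───
··██────
··██▲───
··██────
··██────
··██────

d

········
·████─··
·██▣───·
·██────█
·██─▲──█
·██────█
·██────█
·██────█


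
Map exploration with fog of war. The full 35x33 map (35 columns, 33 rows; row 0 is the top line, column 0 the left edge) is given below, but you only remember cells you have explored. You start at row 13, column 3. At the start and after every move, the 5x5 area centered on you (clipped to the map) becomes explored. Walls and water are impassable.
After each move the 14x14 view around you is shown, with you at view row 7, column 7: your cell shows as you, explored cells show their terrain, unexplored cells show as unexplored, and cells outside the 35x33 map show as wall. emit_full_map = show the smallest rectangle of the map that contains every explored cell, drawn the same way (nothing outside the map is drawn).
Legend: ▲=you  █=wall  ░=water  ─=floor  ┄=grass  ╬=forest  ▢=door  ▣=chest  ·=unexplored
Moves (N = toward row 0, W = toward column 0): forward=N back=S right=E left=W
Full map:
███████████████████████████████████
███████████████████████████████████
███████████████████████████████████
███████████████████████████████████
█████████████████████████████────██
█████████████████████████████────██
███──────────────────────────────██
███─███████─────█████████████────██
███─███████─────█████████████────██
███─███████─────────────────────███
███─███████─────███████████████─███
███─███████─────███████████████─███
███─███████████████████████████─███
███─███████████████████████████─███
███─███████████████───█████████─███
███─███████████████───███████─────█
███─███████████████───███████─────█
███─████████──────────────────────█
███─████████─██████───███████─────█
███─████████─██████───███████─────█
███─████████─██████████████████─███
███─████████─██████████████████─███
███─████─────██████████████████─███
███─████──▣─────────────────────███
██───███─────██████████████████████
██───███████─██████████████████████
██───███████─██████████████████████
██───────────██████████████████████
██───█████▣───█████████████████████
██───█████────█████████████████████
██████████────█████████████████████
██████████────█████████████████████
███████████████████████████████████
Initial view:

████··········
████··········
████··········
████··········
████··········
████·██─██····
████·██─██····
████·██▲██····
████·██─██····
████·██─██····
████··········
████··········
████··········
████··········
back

████··········
████··········
████··········
████··········
████·██─██····
████·██─██····
████·██─██····
████·██▲██····
████·██─██····
████·██─██····
████··········
████··········
████··········
████··········

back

████··········
████··········
████··········
████·██─██····
████·██─██····
████·██─██····
████·██─██····
████·██▲██····
████·██─██····
████·██─██····
████··········
████··········
████··········
████··········

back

████··········
████··········
████·██─██····
████·██─██····
████·██─██····
████·██─██····
████·██─██····
████·██▲██····
████·██─██····
████·██─██····
████··········
████··········
████··········
████··········

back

████··········
████·██─██····
████·██─██····
████·██─██····
████·██─██····
████·██─██····
████·██─██····
████·██▲██····
████·██─██····
████·██─██····
████··········
████··········
████··········
████··········

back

████·██─██····
████·██─██····
████·██─██····
████·██─██····
████·██─██····
████·██─██····
████·██─██····
████·██▲██····
████·██─██····
████·██─██····
████··········
████··········
████··········
████··········

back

████·██─██····
████·██─██····
████·██─██····
████·██─██····
████·██─██····
████·██─██····
████·██─██····
████·██▲██····
████·██─██····
████·██─██····
████··········
████··········
████··········
████··········

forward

████·██─██····
████·██─██····
████·██─██····
████·██─██····
████·██─██····
████·██─██····
████·██─██····
████·██▲██····
████·██─██····
████·██─██····
████·██─██····
████··········
████··········
████··········


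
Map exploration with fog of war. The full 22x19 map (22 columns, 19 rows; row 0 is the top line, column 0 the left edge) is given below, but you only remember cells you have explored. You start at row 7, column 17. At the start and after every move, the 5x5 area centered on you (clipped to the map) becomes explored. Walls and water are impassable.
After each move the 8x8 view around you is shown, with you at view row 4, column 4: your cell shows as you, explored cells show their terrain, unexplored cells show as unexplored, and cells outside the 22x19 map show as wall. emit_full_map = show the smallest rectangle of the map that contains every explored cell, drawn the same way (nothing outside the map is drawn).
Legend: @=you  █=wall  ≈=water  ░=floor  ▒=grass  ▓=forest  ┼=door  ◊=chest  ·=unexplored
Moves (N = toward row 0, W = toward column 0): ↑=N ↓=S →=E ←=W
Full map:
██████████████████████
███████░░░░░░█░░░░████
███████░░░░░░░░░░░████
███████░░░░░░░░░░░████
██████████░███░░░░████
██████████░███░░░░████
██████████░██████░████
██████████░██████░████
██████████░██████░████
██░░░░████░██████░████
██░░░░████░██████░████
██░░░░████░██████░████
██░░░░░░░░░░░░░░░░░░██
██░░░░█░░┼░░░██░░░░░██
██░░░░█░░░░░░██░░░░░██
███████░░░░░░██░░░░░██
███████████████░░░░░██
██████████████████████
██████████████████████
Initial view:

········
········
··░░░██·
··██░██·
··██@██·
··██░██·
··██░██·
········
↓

········
··░░░██·
··██░██·
··██░██·
··██@██·
··██░██·
··██░██·
········

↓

··░░░██·
··██░██·
··██░██·
··██░██·
··██@██·
··██░██·
··██░██·
········

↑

········
··░░░██·
··██░██·
··██░██·
··██@██·
··██░██·
··██░██·
··██░██·

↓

··░░░██·
··██░██·
··██░██·
··██░██·
··██@██·
··██░██·
··██░██·
········

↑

········
··░░░██·
··██░██·
··██░██·
··██@██·
··██░██·
··██░██·
··██░██·

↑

········
········
··░░░██·
··██░██·
··██@██·
··██░██·
··██░██·
··██░██·


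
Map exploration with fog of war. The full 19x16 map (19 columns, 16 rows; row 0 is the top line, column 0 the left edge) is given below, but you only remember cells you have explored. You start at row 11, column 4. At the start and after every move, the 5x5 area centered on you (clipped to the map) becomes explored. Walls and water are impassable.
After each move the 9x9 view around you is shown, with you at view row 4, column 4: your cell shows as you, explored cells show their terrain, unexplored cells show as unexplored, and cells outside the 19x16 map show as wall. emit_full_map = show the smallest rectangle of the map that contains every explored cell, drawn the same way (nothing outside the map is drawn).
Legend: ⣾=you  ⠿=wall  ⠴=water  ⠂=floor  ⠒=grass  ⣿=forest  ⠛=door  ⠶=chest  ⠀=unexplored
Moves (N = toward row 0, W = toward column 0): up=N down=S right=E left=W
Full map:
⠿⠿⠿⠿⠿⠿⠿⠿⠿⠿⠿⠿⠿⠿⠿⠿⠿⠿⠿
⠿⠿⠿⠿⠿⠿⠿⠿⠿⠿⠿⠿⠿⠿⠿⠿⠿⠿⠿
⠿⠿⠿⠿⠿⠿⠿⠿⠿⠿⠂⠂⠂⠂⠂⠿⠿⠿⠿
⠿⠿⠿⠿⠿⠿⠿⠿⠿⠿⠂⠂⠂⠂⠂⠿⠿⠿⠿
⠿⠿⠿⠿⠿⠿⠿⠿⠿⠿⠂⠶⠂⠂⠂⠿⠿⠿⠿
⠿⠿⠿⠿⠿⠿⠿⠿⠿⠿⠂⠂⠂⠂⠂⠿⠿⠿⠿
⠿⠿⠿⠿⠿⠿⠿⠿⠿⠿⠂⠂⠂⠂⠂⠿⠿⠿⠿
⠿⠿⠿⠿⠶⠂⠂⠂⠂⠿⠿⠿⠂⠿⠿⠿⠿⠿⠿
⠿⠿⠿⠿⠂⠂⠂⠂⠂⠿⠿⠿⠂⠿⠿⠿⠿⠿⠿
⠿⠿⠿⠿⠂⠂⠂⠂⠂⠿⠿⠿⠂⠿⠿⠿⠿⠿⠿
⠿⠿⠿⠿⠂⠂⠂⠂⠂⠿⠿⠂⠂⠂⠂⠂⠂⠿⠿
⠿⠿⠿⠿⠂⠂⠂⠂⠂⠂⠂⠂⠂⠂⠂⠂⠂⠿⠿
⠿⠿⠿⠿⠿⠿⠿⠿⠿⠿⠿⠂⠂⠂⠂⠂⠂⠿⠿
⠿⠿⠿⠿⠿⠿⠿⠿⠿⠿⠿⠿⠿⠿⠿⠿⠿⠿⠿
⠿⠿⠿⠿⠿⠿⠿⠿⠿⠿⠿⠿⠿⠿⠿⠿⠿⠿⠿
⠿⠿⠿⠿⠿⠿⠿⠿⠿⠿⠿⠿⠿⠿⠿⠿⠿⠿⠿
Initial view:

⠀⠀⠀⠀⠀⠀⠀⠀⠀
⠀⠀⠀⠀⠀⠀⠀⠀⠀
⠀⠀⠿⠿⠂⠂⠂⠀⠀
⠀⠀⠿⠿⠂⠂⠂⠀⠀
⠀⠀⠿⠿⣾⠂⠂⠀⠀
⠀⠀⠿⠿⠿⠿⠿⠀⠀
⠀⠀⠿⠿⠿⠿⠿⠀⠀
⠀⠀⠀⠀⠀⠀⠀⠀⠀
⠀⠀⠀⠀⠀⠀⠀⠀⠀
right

⠀⠀⠀⠀⠀⠀⠀⠀⠀
⠀⠀⠀⠀⠀⠀⠀⠀⠀
⠀⠿⠿⠂⠂⠂⠂⠀⠀
⠀⠿⠿⠂⠂⠂⠂⠀⠀
⠀⠿⠿⠂⣾⠂⠂⠀⠀
⠀⠿⠿⠿⠿⠿⠿⠀⠀
⠀⠿⠿⠿⠿⠿⠿⠀⠀
⠀⠀⠀⠀⠀⠀⠀⠀⠀
⠀⠀⠀⠀⠀⠀⠀⠀⠀

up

⠀⠀⠀⠀⠀⠀⠀⠀⠀
⠀⠀⠀⠀⠀⠀⠀⠀⠀
⠀⠀⠿⠂⠂⠂⠂⠀⠀
⠀⠿⠿⠂⠂⠂⠂⠀⠀
⠀⠿⠿⠂⣾⠂⠂⠀⠀
⠀⠿⠿⠂⠂⠂⠂⠀⠀
⠀⠿⠿⠿⠿⠿⠿⠀⠀
⠀⠿⠿⠿⠿⠿⠿⠀⠀
⠀⠀⠀⠀⠀⠀⠀⠀⠀

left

⠀⠀⠀⠀⠀⠀⠀⠀⠀
⠀⠀⠀⠀⠀⠀⠀⠀⠀
⠀⠀⠿⠿⠂⠂⠂⠂⠀
⠀⠀⠿⠿⠂⠂⠂⠂⠀
⠀⠀⠿⠿⣾⠂⠂⠂⠀
⠀⠀⠿⠿⠂⠂⠂⠂⠀
⠀⠀⠿⠿⠿⠿⠿⠿⠀
⠀⠀⠿⠿⠿⠿⠿⠿⠀
⠀⠀⠀⠀⠀⠀⠀⠀⠀

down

⠀⠀⠀⠀⠀⠀⠀⠀⠀
⠀⠀⠿⠿⠂⠂⠂⠂⠀
⠀⠀⠿⠿⠂⠂⠂⠂⠀
⠀⠀⠿⠿⠂⠂⠂⠂⠀
⠀⠀⠿⠿⣾⠂⠂⠂⠀
⠀⠀⠿⠿⠿⠿⠿⠿⠀
⠀⠀⠿⠿⠿⠿⠿⠿⠀
⠀⠀⠀⠀⠀⠀⠀⠀⠀
⠀⠀⠀⠀⠀⠀⠀⠀⠀

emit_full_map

⠿⠿⠂⠂⠂⠂
⠿⠿⠂⠂⠂⠂
⠿⠿⠂⠂⠂⠂
⠿⠿⣾⠂⠂⠂
⠿⠿⠿⠿⠿⠿
⠿⠿⠿⠿⠿⠿

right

⠀⠀⠀⠀⠀⠀⠀⠀⠀
⠀⠿⠿⠂⠂⠂⠂⠀⠀
⠀⠿⠿⠂⠂⠂⠂⠀⠀
⠀⠿⠿⠂⠂⠂⠂⠀⠀
⠀⠿⠿⠂⣾⠂⠂⠀⠀
⠀⠿⠿⠿⠿⠿⠿⠀⠀
⠀⠿⠿⠿⠿⠿⠿⠀⠀
⠀⠀⠀⠀⠀⠀⠀⠀⠀
⠀⠀⠀⠀⠀⠀⠀⠀⠀

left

⠀⠀⠀⠀⠀⠀⠀⠀⠀
⠀⠀⠿⠿⠂⠂⠂⠂⠀
⠀⠀⠿⠿⠂⠂⠂⠂⠀
⠀⠀⠿⠿⠂⠂⠂⠂⠀
⠀⠀⠿⠿⣾⠂⠂⠂⠀
⠀⠀⠿⠿⠿⠿⠿⠿⠀
⠀⠀⠿⠿⠿⠿⠿⠿⠀
⠀⠀⠀⠀⠀⠀⠀⠀⠀
⠀⠀⠀⠀⠀⠀⠀⠀⠀

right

⠀⠀⠀⠀⠀⠀⠀⠀⠀
⠀⠿⠿⠂⠂⠂⠂⠀⠀
⠀⠿⠿⠂⠂⠂⠂⠀⠀
⠀⠿⠿⠂⠂⠂⠂⠀⠀
⠀⠿⠿⠂⣾⠂⠂⠀⠀
⠀⠿⠿⠿⠿⠿⠿⠀⠀
⠀⠿⠿⠿⠿⠿⠿⠀⠀
⠀⠀⠀⠀⠀⠀⠀⠀⠀
⠀⠀⠀⠀⠀⠀⠀⠀⠀

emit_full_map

⠿⠿⠂⠂⠂⠂
⠿⠿⠂⠂⠂⠂
⠿⠿⠂⠂⠂⠂
⠿⠿⠂⣾⠂⠂
⠿⠿⠿⠿⠿⠿
⠿⠿⠿⠿⠿⠿


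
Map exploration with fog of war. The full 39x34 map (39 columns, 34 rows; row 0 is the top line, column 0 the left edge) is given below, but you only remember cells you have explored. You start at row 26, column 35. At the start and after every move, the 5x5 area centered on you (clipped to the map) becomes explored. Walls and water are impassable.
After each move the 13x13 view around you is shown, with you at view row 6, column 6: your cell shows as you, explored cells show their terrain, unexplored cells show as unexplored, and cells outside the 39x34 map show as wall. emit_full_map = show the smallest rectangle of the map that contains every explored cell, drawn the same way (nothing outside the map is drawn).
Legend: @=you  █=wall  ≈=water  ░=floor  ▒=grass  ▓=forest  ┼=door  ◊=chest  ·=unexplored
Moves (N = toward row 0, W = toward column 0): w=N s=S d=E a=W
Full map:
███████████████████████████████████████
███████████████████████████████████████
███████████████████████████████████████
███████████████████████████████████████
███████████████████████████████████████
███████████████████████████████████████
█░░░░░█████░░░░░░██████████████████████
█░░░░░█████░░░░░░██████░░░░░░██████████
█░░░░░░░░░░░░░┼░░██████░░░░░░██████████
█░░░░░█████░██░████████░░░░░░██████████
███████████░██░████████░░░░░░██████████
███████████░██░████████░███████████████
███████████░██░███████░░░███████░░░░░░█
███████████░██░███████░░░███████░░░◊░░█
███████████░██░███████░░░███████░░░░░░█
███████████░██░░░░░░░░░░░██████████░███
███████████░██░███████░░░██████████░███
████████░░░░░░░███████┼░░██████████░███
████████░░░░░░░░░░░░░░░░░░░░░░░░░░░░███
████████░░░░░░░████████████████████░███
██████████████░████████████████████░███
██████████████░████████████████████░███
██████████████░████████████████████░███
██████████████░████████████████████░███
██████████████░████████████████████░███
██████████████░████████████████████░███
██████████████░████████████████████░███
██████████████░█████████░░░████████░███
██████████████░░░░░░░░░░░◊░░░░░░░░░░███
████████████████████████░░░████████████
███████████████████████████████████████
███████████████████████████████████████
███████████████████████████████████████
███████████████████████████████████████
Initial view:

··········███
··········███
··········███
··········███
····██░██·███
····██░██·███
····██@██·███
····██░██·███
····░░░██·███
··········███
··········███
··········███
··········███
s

··········███
··········███
··········███
····██░██·███
····██░██·███
····██░██·███
····██@██·███
····░░░██·███
····█████·███
··········███
··········███
··········███
··········███

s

··········███
··········███
····██░██·███
····██░██·███
····██░██·███
····██░██·███
····░░@██·███
····█████·███
····█████·███
··········███
··········███
··········███
█████████████

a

···········██
···········██
·····██░██·██
·····██░██·██
····███░██·██
····███░██·██
····░░@░██·██
····██████·██
····██████·██
···········██
···········██
···········██
█████████████

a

············█
············█
······██░██·█
······██░██·█
····████░██·█
····████░██·█
····░░@░░██·█
····███████·█
····███████·█
············█
············█
············█
█████████████

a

·············
·············
·······██░██·
·······██░██·
····█████░██·
····█████░██·
····░░@░░░██·
····████████·
····████████·
·············
·············
·············
█████████████

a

·············
·············
········██░██
········██░██
····██████░██
····██████░██
····░░@░░░░██
····█████████
····█████████
·············
·············
·············
█████████████

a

·············
·············
·········██░█
·········██░█
····███████░█
····███████░█
····░░@░░░░░█
····█████████
····█████████
·············
·············
·············
█████████████

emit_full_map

·····██░██
·····██░██
███████░██
███████░██
░░@░░░░░██
██████████
██████████

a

·············
·············
··········██░
··········██░
····████████░
····████████░
····░░@░░░░░░
····█████████
····█████████
·············
·············
·············
█████████████

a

·············
·············
···········██
···········██
····█████████
····░████████
····░░@░░░░░░
····░████████
····█████████
·············
·············
·············
█████████████

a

·············
·············
············█
············█
····█████████
····░░███████
····◊░@░░░░░░
····░░███████
····█████████
·············
·············
·············
█████████████

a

·············
·············
·············
·············
····█████████
····░░░██████
····░◊@░░░░░░
····░░░██████
····█████████
·············
·············
·············
█████████████

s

·············
·············
·············
····█████████
····░░░██████
····░◊░░░░░░░
····░░@██████
····█████████
····█████····
·············
·············
█████████████
█████████████

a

·············
·············
·············
·····████████
····█░░░█████
····░░◊░░░░░░
····█░@░█████
····█████████
····██████···
·············
·············
█████████████
█████████████

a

·············
·············
·············
······███████
····██░░░████
····░░░◊░░░░░
····██@░░████
····█████████
····███████··
·············
·············
█████████████
█████████████

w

·············
·············
·············
·············
····█████████
····██░░░████
····░░@◊░░░░░
····██░░░████
····█████████
····███████··
·············
·············
█████████████

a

·············
·············
·············
·············
····█████████
····███░░░███
····░░@░◊░░░░
····███░░░███
····█████████
·····███████·
·············
·············
█████████████

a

·············
·············
·············
·············
····█████████
····████░░░██
····░░@░░◊░░░
····████░░░██
····█████████
······███████
·············
·············
█████████████

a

·············
·············
·············
·············
····█████████
····█████░░░█
····░░@░░░◊░░
····█████░░░█
····█████████
·······██████
·············
·············
█████████████

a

·············
·············
·············
·············
····█████████
····██████░░░
····░░@░░░░◊░
····██████░░░
····█████████
········█████
·············
·············
█████████████

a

·············
·············
·············
·············
····█████████
····███████░░
····░░@░░░░░◊
····███████░░
····█████████
·········████
·············
·············
█████████████

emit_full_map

················██░██
················██░██
██████████████████░██
███████░░░████████░██
░░@░░░░░◊░░░░░░░░░░██
███████░░░███████████
█████████████████████
·····███████·········


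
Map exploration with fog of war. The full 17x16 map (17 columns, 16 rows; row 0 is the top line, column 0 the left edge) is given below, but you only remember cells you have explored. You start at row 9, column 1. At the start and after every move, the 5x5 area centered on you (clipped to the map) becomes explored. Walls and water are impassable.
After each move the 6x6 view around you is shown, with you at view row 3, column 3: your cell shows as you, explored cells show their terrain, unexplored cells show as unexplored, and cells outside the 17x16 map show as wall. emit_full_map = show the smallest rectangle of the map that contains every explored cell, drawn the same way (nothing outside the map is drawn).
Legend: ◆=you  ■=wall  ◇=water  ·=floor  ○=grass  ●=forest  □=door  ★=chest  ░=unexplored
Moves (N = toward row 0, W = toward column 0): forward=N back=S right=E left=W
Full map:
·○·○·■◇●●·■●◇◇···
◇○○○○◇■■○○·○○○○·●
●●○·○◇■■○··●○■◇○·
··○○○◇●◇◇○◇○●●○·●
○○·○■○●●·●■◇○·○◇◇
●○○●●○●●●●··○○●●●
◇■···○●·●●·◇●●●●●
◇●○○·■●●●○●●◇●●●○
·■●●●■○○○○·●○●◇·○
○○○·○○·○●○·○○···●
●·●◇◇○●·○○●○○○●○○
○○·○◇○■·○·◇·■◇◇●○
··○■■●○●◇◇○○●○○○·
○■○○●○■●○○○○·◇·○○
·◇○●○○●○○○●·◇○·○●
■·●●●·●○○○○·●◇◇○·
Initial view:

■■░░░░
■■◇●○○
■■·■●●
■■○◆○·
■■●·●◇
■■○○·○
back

■■◇●○○
■■·■●●
■■○○○·
■■●◆●◇
■■○○·○
■■··○■

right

■◇●○○░
■·■●●●
■○○○·○
■●·◆◇◇
■○○·○◇
■··○■■

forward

■░░░░░
■◇●○○·
■·■●●●
■○○◆·○
■●·●◇◇
■○○·○◇

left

■■░░░░
■■◇●○○
■■·■●●
■■○◆○·
■■●·●◇
■■○○·○

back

■■◇●○○
■■·■●●
■■○○○·
■■●◆●◇
■■○○·○
■■··○■

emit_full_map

◇●○○·
·■●●●
○○○·○
●◆●◇◇
○○·○◇
··○■■

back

■■·■●●
■■○○○·
■■●·●◇
■■○◆·○
■■··○■
■■○■○○

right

■·■●●●
■○○○·○
■●·●◇◇
■○○◆○◇
■··○■■
■○■○○●

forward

■◇●○○·
■·■●●●
■○○○·○
■●·◆◇◇
■○○·○◇
■··○■■

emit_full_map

◇●○○·
·■●●●
○○○·○
●·◆◇◇
○○·○◇
··○■■
○■○○●


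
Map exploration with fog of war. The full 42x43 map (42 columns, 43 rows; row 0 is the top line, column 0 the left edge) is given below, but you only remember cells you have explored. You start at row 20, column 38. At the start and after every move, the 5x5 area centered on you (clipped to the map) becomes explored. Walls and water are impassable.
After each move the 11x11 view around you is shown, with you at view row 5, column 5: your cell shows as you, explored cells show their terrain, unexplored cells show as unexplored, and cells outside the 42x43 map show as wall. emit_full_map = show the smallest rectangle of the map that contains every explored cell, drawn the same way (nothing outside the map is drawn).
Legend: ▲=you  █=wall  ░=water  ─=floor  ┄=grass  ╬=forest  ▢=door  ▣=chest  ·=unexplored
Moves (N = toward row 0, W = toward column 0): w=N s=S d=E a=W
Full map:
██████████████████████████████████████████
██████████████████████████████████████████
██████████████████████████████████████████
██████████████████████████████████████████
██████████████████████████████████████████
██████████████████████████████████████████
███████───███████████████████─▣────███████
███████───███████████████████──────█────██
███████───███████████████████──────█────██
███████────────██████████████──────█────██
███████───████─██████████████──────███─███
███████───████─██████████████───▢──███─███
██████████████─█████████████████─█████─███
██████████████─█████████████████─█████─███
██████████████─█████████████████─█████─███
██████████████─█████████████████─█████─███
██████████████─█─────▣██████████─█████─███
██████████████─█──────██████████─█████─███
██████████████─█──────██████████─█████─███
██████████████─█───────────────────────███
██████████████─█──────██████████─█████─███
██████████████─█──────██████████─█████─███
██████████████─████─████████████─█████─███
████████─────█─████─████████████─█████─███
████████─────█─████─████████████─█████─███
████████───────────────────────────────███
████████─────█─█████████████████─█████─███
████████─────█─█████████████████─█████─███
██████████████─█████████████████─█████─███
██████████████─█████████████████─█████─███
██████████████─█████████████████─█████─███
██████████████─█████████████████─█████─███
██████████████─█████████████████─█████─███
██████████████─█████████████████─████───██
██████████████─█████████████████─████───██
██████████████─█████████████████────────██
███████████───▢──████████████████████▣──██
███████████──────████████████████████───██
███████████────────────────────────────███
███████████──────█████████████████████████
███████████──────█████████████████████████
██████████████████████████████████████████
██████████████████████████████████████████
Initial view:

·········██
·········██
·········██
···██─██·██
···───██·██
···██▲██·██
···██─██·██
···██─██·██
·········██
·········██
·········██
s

·········██
·········██
···██─██·██
···───██·██
···██─██·██
···██▲██·██
···██─██·██
···██─██·██
·········██
·········██
·········██

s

·········██
···██─██·██
···───██·██
···██─██·██
···██─██·██
···██▲██·██
···██─██·██
···██─██·██
·········██
·········██
·········██

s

···██─██·██
···───██·██
···██─██·██
···██─██·██
···██─██·██
···██▲██·██
···██─██·██
···───██·██
·········██
·········██
·········██

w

·········██
···██─██·██
···───██·██
···██─██·██
···██─██·██
···██▲██·██
···██─██·██
···██─██·██
···───██·██
·········██
·········██

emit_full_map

██─██
───██
██─██
██─██
██▲██
██─██
██─██
───██

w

·········██
·········██
···██─██·██
···───██·██
···██─██·██
···██▲██·██
···██─██·██
···██─██·██
···██─██·██
···───██·██
·········██

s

·········██
···██─██·██
···───██·██
···██─██·██
···██─██·██
···██▲██·██
···██─██·██
···██─██·██
···───██·██
·········██
·········██

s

···██─██·██
···───██·██
···██─██·██
···██─██·██
···██─██·██
···██▲██·██
···██─██·██
···───██·██
·········██
·········██
·········██
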